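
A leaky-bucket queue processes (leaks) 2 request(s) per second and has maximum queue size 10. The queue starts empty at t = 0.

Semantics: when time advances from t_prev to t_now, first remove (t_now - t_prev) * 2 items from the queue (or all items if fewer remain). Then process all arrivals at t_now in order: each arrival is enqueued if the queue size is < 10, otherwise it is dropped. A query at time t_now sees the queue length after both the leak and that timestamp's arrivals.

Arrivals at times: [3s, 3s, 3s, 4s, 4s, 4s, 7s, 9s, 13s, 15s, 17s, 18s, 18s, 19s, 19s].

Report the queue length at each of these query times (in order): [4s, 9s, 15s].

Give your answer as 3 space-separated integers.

Queue lengths at query times:
  query t=4s: backlog = 4
  query t=9s: backlog = 1
  query t=15s: backlog = 1

Answer: 4 1 1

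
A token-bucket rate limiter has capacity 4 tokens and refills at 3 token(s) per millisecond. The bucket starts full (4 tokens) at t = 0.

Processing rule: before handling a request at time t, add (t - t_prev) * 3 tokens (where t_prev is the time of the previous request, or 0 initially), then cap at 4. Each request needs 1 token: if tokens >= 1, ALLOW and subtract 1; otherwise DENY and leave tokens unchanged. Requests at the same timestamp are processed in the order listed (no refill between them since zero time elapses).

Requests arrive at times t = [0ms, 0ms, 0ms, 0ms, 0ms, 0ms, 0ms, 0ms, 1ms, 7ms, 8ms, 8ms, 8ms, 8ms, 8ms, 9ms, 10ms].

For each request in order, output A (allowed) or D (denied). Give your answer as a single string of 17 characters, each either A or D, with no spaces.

Simulating step by step:
  req#1 t=0ms: ALLOW
  req#2 t=0ms: ALLOW
  req#3 t=0ms: ALLOW
  req#4 t=0ms: ALLOW
  req#5 t=0ms: DENY
  req#6 t=0ms: DENY
  req#7 t=0ms: DENY
  req#8 t=0ms: DENY
  req#9 t=1ms: ALLOW
  req#10 t=7ms: ALLOW
  req#11 t=8ms: ALLOW
  req#12 t=8ms: ALLOW
  req#13 t=8ms: ALLOW
  req#14 t=8ms: ALLOW
  req#15 t=8ms: DENY
  req#16 t=9ms: ALLOW
  req#17 t=10ms: ALLOW

Answer: AAAADDDDAAAAAADAA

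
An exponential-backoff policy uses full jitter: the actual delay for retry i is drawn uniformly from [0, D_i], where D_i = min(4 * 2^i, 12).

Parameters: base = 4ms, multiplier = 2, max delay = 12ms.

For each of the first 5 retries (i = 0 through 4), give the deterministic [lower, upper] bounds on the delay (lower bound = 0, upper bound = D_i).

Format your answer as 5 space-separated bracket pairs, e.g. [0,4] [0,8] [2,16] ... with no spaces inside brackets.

Answer: [0,4] [0,8] [0,12] [0,12] [0,12]

Derivation:
Computing bounds per retry:
  i=0: D_i=min(4*2^0,12)=4, bounds=[0,4]
  i=1: D_i=min(4*2^1,12)=8, bounds=[0,8]
  i=2: D_i=min(4*2^2,12)=12, bounds=[0,12]
  i=3: D_i=min(4*2^3,12)=12, bounds=[0,12]
  i=4: D_i=min(4*2^4,12)=12, bounds=[0,12]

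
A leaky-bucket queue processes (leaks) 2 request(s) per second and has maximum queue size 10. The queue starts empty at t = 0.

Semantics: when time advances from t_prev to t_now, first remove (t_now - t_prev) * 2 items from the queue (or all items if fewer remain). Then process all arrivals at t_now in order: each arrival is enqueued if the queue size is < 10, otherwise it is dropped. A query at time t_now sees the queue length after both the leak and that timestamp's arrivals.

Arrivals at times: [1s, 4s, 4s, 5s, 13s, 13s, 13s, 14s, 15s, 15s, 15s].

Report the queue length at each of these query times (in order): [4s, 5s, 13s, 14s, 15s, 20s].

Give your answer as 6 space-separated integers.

Answer: 2 1 3 2 3 0

Derivation:
Queue lengths at query times:
  query t=4s: backlog = 2
  query t=5s: backlog = 1
  query t=13s: backlog = 3
  query t=14s: backlog = 2
  query t=15s: backlog = 3
  query t=20s: backlog = 0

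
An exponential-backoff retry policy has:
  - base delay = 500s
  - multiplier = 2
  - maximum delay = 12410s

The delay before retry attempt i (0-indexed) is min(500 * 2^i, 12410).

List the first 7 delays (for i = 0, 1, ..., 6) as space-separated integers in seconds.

Answer: 500 1000 2000 4000 8000 12410 12410

Derivation:
Computing each delay:
  i=0: min(500*2^0, 12410) = 500
  i=1: min(500*2^1, 12410) = 1000
  i=2: min(500*2^2, 12410) = 2000
  i=3: min(500*2^3, 12410) = 4000
  i=4: min(500*2^4, 12410) = 8000
  i=5: min(500*2^5, 12410) = 12410
  i=6: min(500*2^6, 12410) = 12410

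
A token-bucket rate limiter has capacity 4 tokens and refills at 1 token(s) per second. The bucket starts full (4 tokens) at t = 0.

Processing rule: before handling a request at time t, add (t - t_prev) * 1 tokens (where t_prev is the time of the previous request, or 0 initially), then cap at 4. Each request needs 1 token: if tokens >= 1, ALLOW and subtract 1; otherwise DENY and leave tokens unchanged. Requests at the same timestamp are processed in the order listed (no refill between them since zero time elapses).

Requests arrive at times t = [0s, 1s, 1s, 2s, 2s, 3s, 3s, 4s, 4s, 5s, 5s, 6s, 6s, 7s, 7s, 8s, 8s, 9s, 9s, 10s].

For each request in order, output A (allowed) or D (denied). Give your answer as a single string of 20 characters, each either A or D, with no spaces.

Simulating step by step:
  req#1 t=0s: ALLOW
  req#2 t=1s: ALLOW
  req#3 t=1s: ALLOW
  req#4 t=2s: ALLOW
  req#5 t=2s: ALLOW
  req#6 t=3s: ALLOW
  req#7 t=3s: ALLOW
  req#8 t=4s: ALLOW
  req#9 t=4s: DENY
  req#10 t=5s: ALLOW
  req#11 t=5s: DENY
  req#12 t=6s: ALLOW
  req#13 t=6s: DENY
  req#14 t=7s: ALLOW
  req#15 t=7s: DENY
  req#16 t=8s: ALLOW
  req#17 t=8s: DENY
  req#18 t=9s: ALLOW
  req#19 t=9s: DENY
  req#20 t=10s: ALLOW

Answer: AAAAAAAADADADADADADA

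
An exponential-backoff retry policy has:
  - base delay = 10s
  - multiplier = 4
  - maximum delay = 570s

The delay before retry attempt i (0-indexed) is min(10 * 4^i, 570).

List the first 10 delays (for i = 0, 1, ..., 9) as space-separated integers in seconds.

Answer: 10 40 160 570 570 570 570 570 570 570

Derivation:
Computing each delay:
  i=0: min(10*4^0, 570) = 10
  i=1: min(10*4^1, 570) = 40
  i=2: min(10*4^2, 570) = 160
  i=3: min(10*4^3, 570) = 570
  i=4: min(10*4^4, 570) = 570
  i=5: min(10*4^5, 570) = 570
  i=6: min(10*4^6, 570) = 570
  i=7: min(10*4^7, 570) = 570
  i=8: min(10*4^8, 570) = 570
  i=9: min(10*4^9, 570) = 570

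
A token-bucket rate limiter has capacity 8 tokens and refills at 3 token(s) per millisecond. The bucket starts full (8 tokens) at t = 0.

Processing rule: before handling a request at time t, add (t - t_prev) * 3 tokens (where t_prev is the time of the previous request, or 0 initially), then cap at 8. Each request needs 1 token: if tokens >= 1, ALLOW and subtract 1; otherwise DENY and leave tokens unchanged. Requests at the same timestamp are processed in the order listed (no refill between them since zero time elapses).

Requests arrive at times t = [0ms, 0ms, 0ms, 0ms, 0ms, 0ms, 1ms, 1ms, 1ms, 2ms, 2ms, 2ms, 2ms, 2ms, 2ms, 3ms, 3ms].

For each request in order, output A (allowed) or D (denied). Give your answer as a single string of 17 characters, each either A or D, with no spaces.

Simulating step by step:
  req#1 t=0ms: ALLOW
  req#2 t=0ms: ALLOW
  req#3 t=0ms: ALLOW
  req#4 t=0ms: ALLOW
  req#5 t=0ms: ALLOW
  req#6 t=0ms: ALLOW
  req#7 t=1ms: ALLOW
  req#8 t=1ms: ALLOW
  req#9 t=1ms: ALLOW
  req#10 t=2ms: ALLOW
  req#11 t=2ms: ALLOW
  req#12 t=2ms: ALLOW
  req#13 t=2ms: ALLOW
  req#14 t=2ms: ALLOW
  req#15 t=2ms: DENY
  req#16 t=3ms: ALLOW
  req#17 t=3ms: ALLOW

Answer: AAAAAAAAAAAAAADAA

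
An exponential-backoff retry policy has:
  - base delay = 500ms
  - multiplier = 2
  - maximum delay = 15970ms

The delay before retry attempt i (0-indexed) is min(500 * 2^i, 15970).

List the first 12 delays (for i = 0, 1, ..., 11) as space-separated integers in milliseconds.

Computing each delay:
  i=0: min(500*2^0, 15970) = 500
  i=1: min(500*2^1, 15970) = 1000
  i=2: min(500*2^2, 15970) = 2000
  i=3: min(500*2^3, 15970) = 4000
  i=4: min(500*2^4, 15970) = 8000
  i=5: min(500*2^5, 15970) = 15970
  i=6: min(500*2^6, 15970) = 15970
  i=7: min(500*2^7, 15970) = 15970
  i=8: min(500*2^8, 15970) = 15970
  i=9: min(500*2^9, 15970) = 15970
  i=10: min(500*2^10, 15970) = 15970
  i=11: min(500*2^11, 15970) = 15970

Answer: 500 1000 2000 4000 8000 15970 15970 15970 15970 15970 15970 15970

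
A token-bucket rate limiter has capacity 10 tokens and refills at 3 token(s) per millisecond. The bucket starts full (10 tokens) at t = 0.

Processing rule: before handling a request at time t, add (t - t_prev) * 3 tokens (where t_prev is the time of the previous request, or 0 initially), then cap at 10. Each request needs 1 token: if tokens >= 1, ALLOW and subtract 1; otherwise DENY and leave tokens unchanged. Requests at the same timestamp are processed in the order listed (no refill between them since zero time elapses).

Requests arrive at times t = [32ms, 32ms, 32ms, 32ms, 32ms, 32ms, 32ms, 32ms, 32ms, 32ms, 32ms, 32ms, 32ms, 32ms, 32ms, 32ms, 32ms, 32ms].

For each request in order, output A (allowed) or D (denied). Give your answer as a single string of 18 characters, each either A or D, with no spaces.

Simulating step by step:
  req#1 t=32ms: ALLOW
  req#2 t=32ms: ALLOW
  req#3 t=32ms: ALLOW
  req#4 t=32ms: ALLOW
  req#5 t=32ms: ALLOW
  req#6 t=32ms: ALLOW
  req#7 t=32ms: ALLOW
  req#8 t=32ms: ALLOW
  req#9 t=32ms: ALLOW
  req#10 t=32ms: ALLOW
  req#11 t=32ms: DENY
  req#12 t=32ms: DENY
  req#13 t=32ms: DENY
  req#14 t=32ms: DENY
  req#15 t=32ms: DENY
  req#16 t=32ms: DENY
  req#17 t=32ms: DENY
  req#18 t=32ms: DENY

Answer: AAAAAAAAAADDDDDDDD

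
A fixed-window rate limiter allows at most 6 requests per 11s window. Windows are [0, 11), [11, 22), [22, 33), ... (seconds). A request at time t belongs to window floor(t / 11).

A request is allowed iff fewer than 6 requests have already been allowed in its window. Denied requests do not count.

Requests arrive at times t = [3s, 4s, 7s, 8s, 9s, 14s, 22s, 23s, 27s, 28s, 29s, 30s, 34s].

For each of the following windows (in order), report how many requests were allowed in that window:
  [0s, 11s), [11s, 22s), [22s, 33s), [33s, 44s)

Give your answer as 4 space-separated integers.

Processing requests:
  req#1 t=3s (window 0): ALLOW
  req#2 t=4s (window 0): ALLOW
  req#3 t=7s (window 0): ALLOW
  req#4 t=8s (window 0): ALLOW
  req#5 t=9s (window 0): ALLOW
  req#6 t=14s (window 1): ALLOW
  req#7 t=22s (window 2): ALLOW
  req#8 t=23s (window 2): ALLOW
  req#9 t=27s (window 2): ALLOW
  req#10 t=28s (window 2): ALLOW
  req#11 t=29s (window 2): ALLOW
  req#12 t=30s (window 2): ALLOW
  req#13 t=34s (window 3): ALLOW

Allowed counts by window: 5 1 6 1

Answer: 5 1 6 1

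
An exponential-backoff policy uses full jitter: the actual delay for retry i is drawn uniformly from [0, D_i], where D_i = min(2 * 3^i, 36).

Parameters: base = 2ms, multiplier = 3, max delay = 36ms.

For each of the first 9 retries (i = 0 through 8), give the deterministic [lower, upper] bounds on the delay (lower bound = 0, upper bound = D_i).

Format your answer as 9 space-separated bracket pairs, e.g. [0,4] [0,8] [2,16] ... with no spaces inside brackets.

Answer: [0,2] [0,6] [0,18] [0,36] [0,36] [0,36] [0,36] [0,36] [0,36]

Derivation:
Computing bounds per retry:
  i=0: D_i=min(2*3^0,36)=2, bounds=[0,2]
  i=1: D_i=min(2*3^1,36)=6, bounds=[0,6]
  i=2: D_i=min(2*3^2,36)=18, bounds=[0,18]
  i=3: D_i=min(2*3^3,36)=36, bounds=[0,36]
  i=4: D_i=min(2*3^4,36)=36, bounds=[0,36]
  i=5: D_i=min(2*3^5,36)=36, bounds=[0,36]
  i=6: D_i=min(2*3^6,36)=36, bounds=[0,36]
  i=7: D_i=min(2*3^7,36)=36, bounds=[0,36]
  i=8: D_i=min(2*3^8,36)=36, bounds=[0,36]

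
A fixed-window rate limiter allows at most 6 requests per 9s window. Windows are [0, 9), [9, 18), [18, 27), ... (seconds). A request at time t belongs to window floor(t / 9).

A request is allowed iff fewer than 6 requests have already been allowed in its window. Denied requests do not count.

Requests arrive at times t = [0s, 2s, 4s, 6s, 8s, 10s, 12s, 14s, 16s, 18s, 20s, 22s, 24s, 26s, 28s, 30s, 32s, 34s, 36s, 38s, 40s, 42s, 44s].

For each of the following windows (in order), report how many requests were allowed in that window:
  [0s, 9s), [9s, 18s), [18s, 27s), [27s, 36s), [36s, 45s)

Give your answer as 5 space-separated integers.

Processing requests:
  req#1 t=0s (window 0): ALLOW
  req#2 t=2s (window 0): ALLOW
  req#3 t=4s (window 0): ALLOW
  req#4 t=6s (window 0): ALLOW
  req#5 t=8s (window 0): ALLOW
  req#6 t=10s (window 1): ALLOW
  req#7 t=12s (window 1): ALLOW
  req#8 t=14s (window 1): ALLOW
  req#9 t=16s (window 1): ALLOW
  req#10 t=18s (window 2): ALLOW
  req#11 t=20s (window 2): ALLOW
  req#12 t=22s (window 2): ALLOW
  req#13 t=24s (window 2): ALLOW
  req#14 t=26s (window 2): ALLOW
  req#15 t=28s (window 3): ALLOW
  req#16 t=30s (window 3): ALLOW
  req#17 t=32s (window 3): ALLOW
  req#18 t=34s (window 3): ALLOW
  req#19 t=36s (window 4): ALLOW
  req#20 t=38s (window 4): ALLOW
  req#21 t=40s (window 4): ALLOW
  req#22 t=42s (window 4): ALLOW
  req#23 t=44s (window 4): ALLOW

Allowed counts by window: 5 4 5 4 5

Answer: 5 4 5 4 5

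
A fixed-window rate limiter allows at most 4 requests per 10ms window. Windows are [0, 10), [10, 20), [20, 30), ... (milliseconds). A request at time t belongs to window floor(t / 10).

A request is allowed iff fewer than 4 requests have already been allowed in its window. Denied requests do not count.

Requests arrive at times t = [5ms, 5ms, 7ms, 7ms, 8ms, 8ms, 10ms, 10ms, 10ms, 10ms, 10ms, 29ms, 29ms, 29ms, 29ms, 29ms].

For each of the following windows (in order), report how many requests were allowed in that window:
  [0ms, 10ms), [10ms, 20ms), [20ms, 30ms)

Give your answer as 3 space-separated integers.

Answer: 4 4 4

Derivation:
Processing requests:
  req#1 t=5ms (window 0): ALLOW
  req#2 t=5ms (window 0): ALLOW
  req#3 t=7ms (window 0): ALLOW
  req#4 t=7ms (window 0): ALLOW
  req#5 t=8ms (window 0): DENY
  req#6 t=8ms (window 0): DENY
  req#7 t=10ms (window 1): ALLOW
  req#8 t=10ms (window 1): ALLOW
  req#9 t=10ms (window 1): ALLOW
  req#10 t=10ms (window 1): ALLOW
  req#11 t=10ms (window 1): DENY
  req#12 t=29ms (window 2): ALLOW
  req#13 t=29ms (window 2): ALLOW
  req#14 t=29ms (window 2): ALLOW
  req#15 t=29ms (window 2): ALLOW
  req#16 t=29ms (window 2): DENY

Allowed counts by window: 4 4 4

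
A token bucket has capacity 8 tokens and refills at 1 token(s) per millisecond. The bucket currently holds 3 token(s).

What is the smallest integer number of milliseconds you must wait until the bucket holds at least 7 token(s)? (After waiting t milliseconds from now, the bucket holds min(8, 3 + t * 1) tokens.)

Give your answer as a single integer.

Answer: 4

Derivation:
Need 3 + t * 1 >= 7, so t >= 4/1.
Smallest integer t = ceil(4/1) = 4.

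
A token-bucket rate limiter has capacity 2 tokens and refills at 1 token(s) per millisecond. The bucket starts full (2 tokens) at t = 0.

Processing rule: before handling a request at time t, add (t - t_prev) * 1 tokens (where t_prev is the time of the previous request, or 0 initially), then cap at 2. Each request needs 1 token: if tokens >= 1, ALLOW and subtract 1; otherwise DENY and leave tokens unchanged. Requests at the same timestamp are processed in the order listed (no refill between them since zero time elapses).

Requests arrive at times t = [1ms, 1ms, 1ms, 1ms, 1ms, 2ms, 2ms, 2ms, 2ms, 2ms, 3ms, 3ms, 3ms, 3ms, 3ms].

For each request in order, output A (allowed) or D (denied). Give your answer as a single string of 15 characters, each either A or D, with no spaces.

Answer: AADDDADDDDADDDD

Derivation:
Simulating step by step:
  req#1 t=1ms: ALLOW
  req#2 t=1ms: ALLOW
  req#3 t=1ms: DENY
  req#4 t=1ms: DENY
  req#5 t=1ms: DENY
  req#6 t=2ms: ALLOW
  req#7 t=2ms: DENY
  req#8 t=2ms: DENY
  req#9 t=2ms: DENY
  req#10 t=2ms: DENY
  req#11 t=3ms: ALLOW
  req#12 t=3ms: DENY
  req#13 t=3ms: DENY
  req#14 t=3ms: DENY
  req#15 t=3ms: DENY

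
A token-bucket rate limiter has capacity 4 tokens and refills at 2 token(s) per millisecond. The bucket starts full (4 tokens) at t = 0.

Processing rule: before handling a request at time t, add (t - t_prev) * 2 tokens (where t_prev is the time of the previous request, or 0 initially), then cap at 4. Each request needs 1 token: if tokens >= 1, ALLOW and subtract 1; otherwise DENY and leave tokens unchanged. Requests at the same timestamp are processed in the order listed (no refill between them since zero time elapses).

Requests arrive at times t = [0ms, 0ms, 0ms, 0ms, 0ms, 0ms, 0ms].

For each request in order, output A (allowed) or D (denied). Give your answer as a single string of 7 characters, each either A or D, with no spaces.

Answer: AAAADDD

Derivation:
Simulating step by step:
  req#1 t=0ms: ALLOW
  req#2 t=0ms: ALLOW
  req#3 t=0ms: ALLOW
  req#4 t=0ms: ALLOW
  req#5 t=0ms: DENY
  req#6 t=0ms: DENY
  req#7 t=0ms: DENY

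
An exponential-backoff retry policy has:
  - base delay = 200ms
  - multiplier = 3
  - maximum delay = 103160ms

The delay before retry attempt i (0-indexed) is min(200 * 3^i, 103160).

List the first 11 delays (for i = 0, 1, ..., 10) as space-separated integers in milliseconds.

Computing each delay:
  i=0: min(200*3^0, 103160) = 200
  i=1: min(200*3^1, 103160) = 600
  i=2: min(200*3^2, 103160) = 1800
  i=3: min(200*3^3, 103160) = 5400
  i=4: min(200*3^4, 103160) = 16200
  i=5: min(200*3^5, 103160) = 48600
  i=6: min(200*3^6, 103160) = 103160
  i=7: min(200*3^7, 103160) = 103160
  i=8: min(200*3^8, 103160) = 103160
  i=9: min(200*3^9, 103160) = 103160
  i=10: min(200*3^10, 103160) = 103160

Answer: 200 600 1800 5400 16200 48600 103160 103160 103160 103160 103160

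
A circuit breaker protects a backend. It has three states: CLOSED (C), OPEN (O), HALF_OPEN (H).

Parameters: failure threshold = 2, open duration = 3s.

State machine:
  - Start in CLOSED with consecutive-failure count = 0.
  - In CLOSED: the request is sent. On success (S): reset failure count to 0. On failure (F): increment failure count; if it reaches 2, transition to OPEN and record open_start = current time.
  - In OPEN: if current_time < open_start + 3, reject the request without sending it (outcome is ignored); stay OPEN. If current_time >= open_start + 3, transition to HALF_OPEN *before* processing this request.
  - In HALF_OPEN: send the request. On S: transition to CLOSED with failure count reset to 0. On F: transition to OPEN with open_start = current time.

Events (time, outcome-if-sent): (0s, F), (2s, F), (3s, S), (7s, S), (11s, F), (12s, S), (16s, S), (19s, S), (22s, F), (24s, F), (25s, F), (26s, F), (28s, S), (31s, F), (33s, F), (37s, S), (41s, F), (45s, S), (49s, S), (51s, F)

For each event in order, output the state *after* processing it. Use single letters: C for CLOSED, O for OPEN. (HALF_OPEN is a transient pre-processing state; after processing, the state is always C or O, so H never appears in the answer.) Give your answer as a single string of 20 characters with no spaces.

Answer: COOCCCCCCOOOCCOCCCCC

Derivation:
State after each event:
  event#1 t=0s outcome=F: state=CLOSED
  event#2 t=2s outcome=F: state=OPEN
  event#3 t=3s outcome=S: state=OPEN
  event#4 t=7s outcome=S: state=CLOSED
  event#5 t=11s outcome=F: state=CLOSED
  event#6 t=12s outcome=S: state=CLOSED
  event#7 t=16s outcome=S: state=CLOSED
  event#8 t=19s outcome=S: state=CLOSED
  event#9 t=22s outcome=F: state=CLOSED
  event#10 t=24s outcome=F: state=OPEN
  event#11 t=25s outcome=F: state=OPEN
  event#12 t=26s outcome=F: state=OPEN
  event#13 t=28s outcome=S: state=CLOSED
  event#14 t=31s outcome=F: state=CLOSED
  event#15 t=33s outcome=F: state=OPEN
  event#16 t=37s outcome=S: state=CLOSED
  event#17 t=41s outcome=F: state=CLOSED
  event#18 t=45s outcome=S: state=CLOSED
  event#19 t=49s outcome=S: state=CLOSED
  event#20 t=51s outcome=F: state=CLOSED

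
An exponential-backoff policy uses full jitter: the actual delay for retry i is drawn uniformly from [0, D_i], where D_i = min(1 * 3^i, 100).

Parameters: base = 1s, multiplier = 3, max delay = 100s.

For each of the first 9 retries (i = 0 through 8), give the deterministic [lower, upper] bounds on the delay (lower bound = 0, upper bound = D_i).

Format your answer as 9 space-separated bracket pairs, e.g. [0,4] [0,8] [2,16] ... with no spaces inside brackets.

Computing bounds per retry:
  i=0: D_i=min(1*3^0,100)=1, bounds=[0,1]
  i=1: D_i=min(1*3^1,100)=3, bounds=[0,3]
  i=2: D_i=min(1*3^2,100)=9, bounds=[0,9]
  i=3: D_i=min(1*3^3,100)=27, bounds=[0,27]
  i=4: D_i=min(1*3^4,100)=81, bounds=[0,81]
  i=5: D_i=min(1*3^5,100)=100, bounds=[0,100]
  i=6: D_i=min(1*3^6,100)=100, bounds=[0,100]
  i=7: D_i=min(1*3^7,100)=100, bounds=[0,100]
  i=8: D_i=min(1*3^8,100)=100, bounds=[0,100]

Answer: [0,1] [0,3] [0,9] [0,27] [0,81] [0,100] [0,100] [0,100] [0,100]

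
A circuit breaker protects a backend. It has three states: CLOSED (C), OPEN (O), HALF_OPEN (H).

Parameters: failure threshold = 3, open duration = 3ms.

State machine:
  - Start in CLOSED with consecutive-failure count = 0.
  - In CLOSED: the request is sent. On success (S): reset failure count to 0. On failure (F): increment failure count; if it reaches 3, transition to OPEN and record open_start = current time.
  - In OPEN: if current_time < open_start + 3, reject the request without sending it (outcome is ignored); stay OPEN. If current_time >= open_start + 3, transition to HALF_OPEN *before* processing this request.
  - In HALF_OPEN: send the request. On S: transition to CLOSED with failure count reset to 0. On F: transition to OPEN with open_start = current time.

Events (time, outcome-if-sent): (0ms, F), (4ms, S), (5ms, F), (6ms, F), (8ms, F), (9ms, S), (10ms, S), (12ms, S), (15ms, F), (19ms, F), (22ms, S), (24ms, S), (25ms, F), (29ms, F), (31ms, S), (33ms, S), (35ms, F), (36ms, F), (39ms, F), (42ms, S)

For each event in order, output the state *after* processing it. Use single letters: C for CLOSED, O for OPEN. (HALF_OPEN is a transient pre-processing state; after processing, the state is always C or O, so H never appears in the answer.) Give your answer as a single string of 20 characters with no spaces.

Answer: CCCCOOOCCCCCCCCCCCOC

Derivation:
State after each event:
  event#1 t=0ms outcome=F: state=CLOSED
  event#2 t=4ms outcome=S: state=CLOSED
  event#3 t=5ms outcome=F: state=CLOSED
  event#4 t=6ms outcome=F: state=CLOSED
  event#5 t=8ms outcome=F: state=OPEN
  event#6 t=9ms outcome=S: state=OPEN
  event#7 t=10ms outcome=S: state=OPEN
  event#8 t=12ms outcome=S: state=CLOSED
  event#9 t=15ms outcome=F: state=CLOSED
  event#10 t=19ms outcome=F: state=CLOSED
  event#11 t=22ms outcome=S: state=CLOSED
  event#12 t=24ms outcome=S: state=CLOSED
  event#13 t=25ms outcome=F: state=CLOSED
  event#14 t=29ms outcome=F: state=CLOSED
  event#15 t=31ms outcome=S: state=CLOSED
  event#16 t=33ms outcome=S: state=CLOSED
  event#17 t=35ms outcome=F: state=CLOSED
  event#18 t=36ms outcome=F: state=CLOSED
  event#19 t=39ms outcome=F: state=OPEN
  event#20 t=42ms outcome=S: state=CLOSED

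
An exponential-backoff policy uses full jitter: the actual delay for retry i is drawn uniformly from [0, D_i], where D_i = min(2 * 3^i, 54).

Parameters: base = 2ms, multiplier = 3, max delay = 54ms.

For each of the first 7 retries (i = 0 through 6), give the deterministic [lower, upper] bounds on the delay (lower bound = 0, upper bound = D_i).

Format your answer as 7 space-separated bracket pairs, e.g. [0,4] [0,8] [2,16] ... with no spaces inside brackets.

Computing bounds per retry:
  i=0: D_i=min(2*3^0,54)=2, bounds=[0,2]
  i=1: D_i=min(2*3^1,54)=6, bounds=[0,6]
  i=2: D_i=min(2*3^2,54)=18, bounds=[0,18]
  i=3: D_i=min(2*3^3,54)=54, bounds=[0,54]
  i=4: D_i=min(2*3^4,54)=54, bounds=[0,54]
  i=5: D_i=min(2*3^5,54)=54, bounds=[0,54]
  i=6: D_i=min(2*3^6,54)=54, bounds=[0,54]

Answer: [0,2] [0,6] [0,18] [0,54] [0,54] [0,54] [0,54]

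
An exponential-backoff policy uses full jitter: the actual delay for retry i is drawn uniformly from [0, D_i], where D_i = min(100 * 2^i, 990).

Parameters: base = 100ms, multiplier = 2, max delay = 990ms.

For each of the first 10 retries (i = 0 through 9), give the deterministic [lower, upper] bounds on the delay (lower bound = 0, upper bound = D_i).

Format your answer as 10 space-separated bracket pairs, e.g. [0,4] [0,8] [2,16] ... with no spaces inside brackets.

Computing bounds per retry:
  i=0: D_i=min(100*2^0,990)=100, bounds=[0,100]
  i=1: D_i=min(100*2^1,990)=200, bounds=[0,200]
  i=2: D_i=min(100*2^2,990)=400, bounds=[0,400]
  i=3: D_i=min(100*2^3,990)=800, bounds=[0,800]
  i=4: D_i=min(100*2^4,990)=990, bounds=[0,990]
  i=5: D_i=min(100*2^5,990)=990, bounds=[0,990]
  i=6: D_i=min(100*2^6,990)=990, bounds=[0,990]
  i=7: D_i=min(100*2^7,990)=990, bounds=[0,990]
  i=8: D_i=min(100*2^8,990)=990, bounds=[0,990]
  i=9: D_i=min(100*2^9,990)=990, bounds=[0,990]

Answer: [0,100] [0,200] [0,400] [0,800] [0,990] [0,990] [0,990] [0,990] [0,990] [0,990]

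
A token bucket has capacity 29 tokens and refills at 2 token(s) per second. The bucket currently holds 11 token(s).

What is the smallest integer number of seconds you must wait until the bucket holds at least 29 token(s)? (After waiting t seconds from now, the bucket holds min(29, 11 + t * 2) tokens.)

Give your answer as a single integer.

Need 11 + t * 2 >= 29, so t >= 18/2.
Smallest integer t = ceil(18/2) = 9.

Answer: 9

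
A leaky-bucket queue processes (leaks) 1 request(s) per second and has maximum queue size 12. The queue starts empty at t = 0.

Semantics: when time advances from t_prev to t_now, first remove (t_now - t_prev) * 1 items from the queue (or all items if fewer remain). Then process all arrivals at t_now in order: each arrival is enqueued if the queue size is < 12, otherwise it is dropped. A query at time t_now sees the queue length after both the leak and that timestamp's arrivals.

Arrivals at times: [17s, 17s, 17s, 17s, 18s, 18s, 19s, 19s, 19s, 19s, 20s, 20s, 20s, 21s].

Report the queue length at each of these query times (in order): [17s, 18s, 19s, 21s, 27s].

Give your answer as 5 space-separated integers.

Answer: 4 5 8 10 4

Derivation:
Queue lengths at query times:
  query t=17s: backlog = 4
  query t=18s: backlog = 5
  query t=19s: backlog = 8
  query t=21s: backlog = 10
  query t=27s: backlog = 4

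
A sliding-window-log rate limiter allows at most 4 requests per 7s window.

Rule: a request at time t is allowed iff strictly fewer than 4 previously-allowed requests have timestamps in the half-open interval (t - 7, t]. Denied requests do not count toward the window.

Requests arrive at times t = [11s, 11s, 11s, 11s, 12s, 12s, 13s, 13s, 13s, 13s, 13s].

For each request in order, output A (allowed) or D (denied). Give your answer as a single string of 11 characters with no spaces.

Tracking allowed requests in the window:
  req#1 t=11s: ALLOW
  req#2 t=11s: ALLOW
  req#3 t=11s: ALLOW
  req#4 t=11s: ALLOW
  req#5 t=12s: DENY
  req#6 t=12s: DENY
  req#7 t=13s: DENY
  req#8 t=13s: DENY
  req#9 t=13s: DENY
  req#10 t=13s: DENY
  req#11 t=13s: DENY

Answer: AAAADDDDDDD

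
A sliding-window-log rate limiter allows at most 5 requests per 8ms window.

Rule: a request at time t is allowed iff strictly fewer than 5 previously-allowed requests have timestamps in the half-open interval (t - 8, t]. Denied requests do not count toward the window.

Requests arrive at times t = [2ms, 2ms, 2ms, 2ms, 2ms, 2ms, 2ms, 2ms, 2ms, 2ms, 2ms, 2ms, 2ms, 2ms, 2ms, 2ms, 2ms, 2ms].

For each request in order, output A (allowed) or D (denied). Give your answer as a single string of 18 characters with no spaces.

Answer: AAAAADDDDDDDDDDDDD

Derivation:
Tracking allowed requests in the window:
  req#1 t=2ms: ALLOW
  req#2 t=2ms: ALLOW
  req#3 t=2ms: ALLOW
  req#4 t=2ms: ALLOW
  req#5 t=2ms: ALLOW
  req#6 t=2ms: DENY
  req#7 t=2ms: DENY
  req#8 t=2ms: DENY
  req#9 t=2ms: DENY
  req#10 t=2ms: DENY
  req#11 t=2ms: DENY
  req#12 t=2ms: DENY
  req#13 t=2ms: DENY
  req#14 t=2ms: DENY
  req#15 t=2ms: DENY
  req#16 t=2ms: DENY
  req#17 t=2ms: DENY
  req#18 t=2ms: DENY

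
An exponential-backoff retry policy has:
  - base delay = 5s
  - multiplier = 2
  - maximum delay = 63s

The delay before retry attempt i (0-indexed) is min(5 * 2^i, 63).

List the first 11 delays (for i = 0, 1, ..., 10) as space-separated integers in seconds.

Answer: 5 10 20 40 63 63 63 63 63 63 63

Derivation:
Computing each delay:
  i=0: min(5*2^0, 63) = 5
  i=1: min(5*2^1, 63) = 10
  i=2: min(5*2^2, 63) = 20
  i=3: min(5*2^3, 63) = 40
  i=4: min(5*2^4, 63) = 63
  i=5: min(5*2^5, 63) = 63
  i=6: min(5*2^6, 63) = 63
  i=7: min(5*2^7, 63) = 63
  i=8: min(5*2^8, 63) = 63
  i=9: min(5*2^9, 63) = 63
  i=10: min(5*2^10, 63) = 63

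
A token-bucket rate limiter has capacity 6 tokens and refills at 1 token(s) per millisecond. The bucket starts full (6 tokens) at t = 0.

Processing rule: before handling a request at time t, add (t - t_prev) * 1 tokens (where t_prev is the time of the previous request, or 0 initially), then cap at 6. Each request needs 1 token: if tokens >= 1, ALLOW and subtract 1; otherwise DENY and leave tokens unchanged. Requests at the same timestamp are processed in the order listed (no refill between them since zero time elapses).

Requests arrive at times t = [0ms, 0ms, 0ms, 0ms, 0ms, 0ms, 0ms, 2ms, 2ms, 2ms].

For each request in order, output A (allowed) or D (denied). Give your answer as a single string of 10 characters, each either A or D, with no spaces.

Simulating step by step:
  req#1 t=0ms: ALLOW
  req#2 t=0ms: ALLOW
  req#3 t=0ms: ALLOW
  req#4 t=0ms: ALLOW
  req#5 t=0ms: ALLOW
  req#6 t=0ms: ALLOW
  req#7 t=0ms: DENY
  req#8 t=2ms: ALLOW
  req#9 t=2ms: ALLOW
  req#10 t=2ms: DENY

Answer: AAAAAADAAD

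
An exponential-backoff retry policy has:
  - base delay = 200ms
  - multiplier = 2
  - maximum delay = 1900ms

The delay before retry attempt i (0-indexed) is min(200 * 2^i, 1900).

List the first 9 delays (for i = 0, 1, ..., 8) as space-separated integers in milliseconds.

Answer: 200 400 800 1600 1900 1900 1900 1900 1900

Derivation:
Computing each delay:
  i=0: min(200*2^0, 1900) = 200
  i=1: min(200*2^1, 1900) = 400
  i=2: min(200*2^2, 1900) = 800
  i=3: min(200*2^3, 1900) = 1600
  i=4: min(200*2^4, 1900) = 1900
  i=5: min(200*2^5, 1900) = 1900
  i=6: min(200*2^6, 1900) = 1900
  i=7: min(200*2^7, 1900) = 1900
  i=8: min(200*2^8, 1900) = 1900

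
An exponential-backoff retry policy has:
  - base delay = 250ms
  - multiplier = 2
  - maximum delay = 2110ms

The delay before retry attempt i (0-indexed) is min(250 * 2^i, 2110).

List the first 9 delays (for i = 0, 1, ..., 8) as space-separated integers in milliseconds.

Computing each delay:
  i=0: min(250*2^0, 2110) = 250
  i=1: min(250*2^1, 2110) = 500
  i=2: min(250*2^2, 2110) = 1000
  i=3: min(250*2^3, 2110) = 2000
  i=4: min(250*2^4, 2110) = 2110
  i=5: min(250*2^5, 2110) = 2110
  i=6: min(250*2^6, 2110) = 2110
  i=7: min(250*2^7, 2110) = 2110
  i=8: min(250*2^8, 2110) = 2110

Answer: 250 500 1000 2000 2110 2110 2110 2110 2110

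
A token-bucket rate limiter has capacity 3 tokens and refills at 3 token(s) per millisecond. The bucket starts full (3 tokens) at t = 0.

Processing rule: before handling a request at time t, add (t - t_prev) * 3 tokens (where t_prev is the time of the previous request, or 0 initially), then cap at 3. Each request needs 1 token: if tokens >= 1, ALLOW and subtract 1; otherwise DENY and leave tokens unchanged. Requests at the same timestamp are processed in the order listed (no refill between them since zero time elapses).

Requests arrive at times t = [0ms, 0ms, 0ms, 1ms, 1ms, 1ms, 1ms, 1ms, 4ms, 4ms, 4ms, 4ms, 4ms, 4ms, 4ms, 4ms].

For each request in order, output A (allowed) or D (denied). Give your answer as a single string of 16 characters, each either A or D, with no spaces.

Answer: AAAAAADDAAADDDDD

Derivation:
Simulating step by step:
  req#1 t=0ms: ALLOW
  req#2 t=0ms: ALLOW
  req#3 t=0ms: ALLOW
  req#4 t=1ms: ALLOW
  req#5 t=1ms: ALLOW
  req#6 t=1ms: ALLOW
  req#7 t=1ms: DENY
  req#8 t=1ms: DENY
  req#9 t=4ms: ALLOW
  req#10 t=4ms: ALLOW
  req#11 t=4ms: ALLOW
  req#12 t=4ms: DENY
  req#13 t=4ms: DENY
  req#14 t=4ms: DENY
  req#15 t=4ms: DENY
  req#16 t=4ms: DENY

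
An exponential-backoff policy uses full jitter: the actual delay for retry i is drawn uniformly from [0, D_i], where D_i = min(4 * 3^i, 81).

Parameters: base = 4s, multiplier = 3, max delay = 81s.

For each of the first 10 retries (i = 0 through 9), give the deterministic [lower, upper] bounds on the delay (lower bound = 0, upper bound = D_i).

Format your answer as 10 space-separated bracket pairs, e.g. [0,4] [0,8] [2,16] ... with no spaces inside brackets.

Computing bounds per retry:
  i=0: D_i=min(4*3^0,81)=4, bounds=[0,4]
  i=1: D_i=min(4*3^1,81)=12, bounds=[0,12]
  i=2: D_i=min(4*3^2,81)=36, bounds=[0,36]
  i=3: D_i=min(4*3^3,81)=81, bounds=[0,81]
  i=4: D_i=min(4*3^4,81)=81, bounds=[0,81]
  i=5: D_i=min(4*3^5,81)=81, bounds=[0,81]
  i=6: D_i=min(4*3^6,81)=81, bounds=[0,81]
  i=7: D_i=min(4*3^7,81)=81, bounds=[0,81]
  i=8: D_i=min(4*3^8,81)=81, bounds=[0,81]
  i=9: D_i=min(4*3^9,81)=81, bounds=[0,81]

Answer: [0,4] [0,12] [0,36] [0,81] [0,81] [0,81] [0,81] [0,81] [0,81] [0,81]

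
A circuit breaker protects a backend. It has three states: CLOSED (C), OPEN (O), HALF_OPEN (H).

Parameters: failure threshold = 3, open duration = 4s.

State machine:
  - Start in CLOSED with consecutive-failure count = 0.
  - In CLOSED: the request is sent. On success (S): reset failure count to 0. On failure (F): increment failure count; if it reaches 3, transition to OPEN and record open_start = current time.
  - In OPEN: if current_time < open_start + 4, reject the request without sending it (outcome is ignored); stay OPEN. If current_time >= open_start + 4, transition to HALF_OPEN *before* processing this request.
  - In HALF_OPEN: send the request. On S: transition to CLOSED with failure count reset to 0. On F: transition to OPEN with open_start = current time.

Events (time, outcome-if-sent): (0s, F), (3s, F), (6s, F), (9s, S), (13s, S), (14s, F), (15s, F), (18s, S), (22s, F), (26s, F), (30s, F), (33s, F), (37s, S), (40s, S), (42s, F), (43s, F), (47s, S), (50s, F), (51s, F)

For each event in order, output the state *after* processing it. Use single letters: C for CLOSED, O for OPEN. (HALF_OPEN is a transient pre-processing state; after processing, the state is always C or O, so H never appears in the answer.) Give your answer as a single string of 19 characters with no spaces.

Answer: CCOOCCCCCCOOCCCCCCC

Derivation:
State after each event:
  event#1 t=0s outcome=F: state=CLOSED
  event#2 t=3s outcome=F: state=CLOSED
  event#3 t=6s outcome=F: state=OPEN
  event#4 t=9s outcome=S: state=OPEN
  event#5 t=13s outcome=S: state=CLOSED
  event#6 t=14s outcome=F: state=CLOSED
  event#7 t=15s outcome=F: state=CLOSED
  event#8 t=18s outcome=S: state=CLOSED
  event#9 t=22s outcome=F: state=CLOSED
  event#10 t=26s outcome=F: state=CLOSED
  event#11 t=30s outcome=F: state=OPEN
  event#12 t=33s outcome=F: state=OPEN
  event#13 t=37s outcome=S: state=CLOSED
  event#14 t=40s outcome=S: state=CLOSED
  event#15 t=42s outcome=F: state=CLOSED
  event#16 t=43s outcome=F: state=CLOSED
  event#17 t=47s outcome=S: state=CLOSED
  event#18 t=50s outcome=F: state=CLOSED
  event#19 t=51s outcome=F: state=CLOSED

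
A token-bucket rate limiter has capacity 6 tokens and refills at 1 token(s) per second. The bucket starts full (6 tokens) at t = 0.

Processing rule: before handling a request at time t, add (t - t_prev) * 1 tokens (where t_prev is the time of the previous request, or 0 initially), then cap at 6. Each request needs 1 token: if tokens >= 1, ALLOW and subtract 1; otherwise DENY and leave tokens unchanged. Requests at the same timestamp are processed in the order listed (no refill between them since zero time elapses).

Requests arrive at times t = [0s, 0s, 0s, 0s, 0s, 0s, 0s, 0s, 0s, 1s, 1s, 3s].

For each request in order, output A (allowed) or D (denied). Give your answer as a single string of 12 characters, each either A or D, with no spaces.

Answer: AAAAAADDDADA

Derivation:
Simulating step by step:
  req#1 t=0s: ALLOW
  req#2 t=0s: ALLOW
  req#3 t=0s: ALLOW
  req#4 t=0s: ALLOW
  req#5 t=0s: ALLOW
  req#6 t=0s: ALLOW
  req#7 t=0s: DENY
  req#8 t=0s: DENY
  req#9 t=0s: DENY
  req#10 t=1s: ALLOW
  req#11 t=1s: DENY
  req#12 t=3s: ALLOW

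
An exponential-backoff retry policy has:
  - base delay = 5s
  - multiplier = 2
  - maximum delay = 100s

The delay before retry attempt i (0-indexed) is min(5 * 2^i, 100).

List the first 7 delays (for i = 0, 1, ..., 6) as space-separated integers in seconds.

Computing each delay:
  i=0: min(5*2^0, 100) = 5
  i=1: min(5*2^1, 100) = 10
  i=2: min(5*2^2, 100) = 20
  i=3: min(5*2^3, 100) = 40
  i=4: min(5*2^4, 100) = 80
  i=5: min(5*2^5, 100) = 100
  i=6: min(5*2^6, 100) = 100

Answer: 5 10 20 40 80 100 100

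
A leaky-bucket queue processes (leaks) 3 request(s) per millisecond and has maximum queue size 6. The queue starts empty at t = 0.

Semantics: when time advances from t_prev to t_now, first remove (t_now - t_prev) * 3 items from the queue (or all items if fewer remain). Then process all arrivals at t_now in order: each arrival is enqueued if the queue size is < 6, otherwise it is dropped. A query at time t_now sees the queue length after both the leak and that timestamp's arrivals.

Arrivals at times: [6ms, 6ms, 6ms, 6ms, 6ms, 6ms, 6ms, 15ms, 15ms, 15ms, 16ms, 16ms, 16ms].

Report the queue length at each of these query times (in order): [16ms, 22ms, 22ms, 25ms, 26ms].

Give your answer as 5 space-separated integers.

Answer: 3 0 0 0 0

Derivation:
Queue lengths at query times:
  query t=16ms: backlog = 3
  query t=22ms: backlog = 0
  query t=22ms: backlog = 0
  query t=25ms: backlog = 0
  query t=26ms: backlog = 0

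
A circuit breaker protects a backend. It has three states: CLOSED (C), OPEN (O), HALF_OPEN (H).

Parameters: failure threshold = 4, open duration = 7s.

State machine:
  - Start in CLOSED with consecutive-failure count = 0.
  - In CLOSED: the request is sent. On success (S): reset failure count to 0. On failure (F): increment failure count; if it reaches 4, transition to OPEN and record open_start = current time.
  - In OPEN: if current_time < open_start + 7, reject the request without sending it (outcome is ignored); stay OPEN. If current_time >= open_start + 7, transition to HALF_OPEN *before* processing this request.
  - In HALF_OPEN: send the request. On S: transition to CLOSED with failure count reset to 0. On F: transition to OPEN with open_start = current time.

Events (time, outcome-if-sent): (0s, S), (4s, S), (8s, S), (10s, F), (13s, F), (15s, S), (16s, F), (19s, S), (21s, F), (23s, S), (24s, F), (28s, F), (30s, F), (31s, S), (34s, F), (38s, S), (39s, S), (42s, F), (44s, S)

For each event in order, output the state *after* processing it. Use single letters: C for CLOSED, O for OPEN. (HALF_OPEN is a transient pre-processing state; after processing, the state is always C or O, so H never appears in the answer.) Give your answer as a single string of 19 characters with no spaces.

State after each event:
  event#1 t=0s outcome=S: state=CLOSED
  event#2 t=4s outcome=S: state=CLOSED
  event#3 t=8s outcome=S: state=CLOSED
  event#4 t=10s outcome=F: state=CLOSED
  event#5 t=13s outcome=F: state=CLOSED
  event#6 t=15s outcome=S: state=CLOSED
  event#7 t=16s outcome=F: state=CLOSED
  event#8 t=19s outcome=S: state=CLOSED
  event#9 t=21s outcome=F: state=CLOSED
  event#10 t=23s outcome=S: state=CLOSED
  event#11 t=24s outcome=F: state=CLOSED
  event#12 t=28s outcome=F: state=CLOSED
  event#13 t=30s outcome=F: state=CLOSED
  event#14 t=31s outcome=S: state=CLOSED
  event#15 t=34s outcome=F: state=CLOSED
  event#16 t=38s outcome=S: state=CLOSED
  event#17 t=39s outcome=S: state=CLOSED
  event#18 t=42s outcome=F: state=CLOSED
  event#19 t=44s outcome=S: state=CLOSED

Answer: CCCCCCCCCCCCCCCCCCC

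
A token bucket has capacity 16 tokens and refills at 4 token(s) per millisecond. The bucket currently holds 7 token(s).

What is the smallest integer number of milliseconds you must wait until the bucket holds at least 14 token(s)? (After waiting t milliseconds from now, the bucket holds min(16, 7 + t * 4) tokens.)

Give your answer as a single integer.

Need 7 + t * 4 >= 14, so t >= 7/4.
Smallest integer t = ceil(7/4) = 2.

Answer: 2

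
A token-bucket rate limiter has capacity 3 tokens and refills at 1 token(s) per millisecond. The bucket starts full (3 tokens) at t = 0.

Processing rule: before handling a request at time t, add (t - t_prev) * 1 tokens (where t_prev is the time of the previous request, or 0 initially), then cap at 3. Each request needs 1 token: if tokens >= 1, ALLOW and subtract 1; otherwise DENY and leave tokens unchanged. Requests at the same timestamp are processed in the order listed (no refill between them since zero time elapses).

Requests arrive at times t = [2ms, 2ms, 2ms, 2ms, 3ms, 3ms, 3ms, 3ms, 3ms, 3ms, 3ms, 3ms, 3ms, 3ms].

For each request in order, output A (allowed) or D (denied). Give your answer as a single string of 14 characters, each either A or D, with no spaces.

Simulating step by step:
  req#1 t=2ms: ALLOW
  req#2 t=2ms: ALLOW
  req#3 t=2ms: ALLOW
  req#4 t=2ms: DENY
  req#5 t=3ms: ALLOW
  req#6 t=3ms: DENY
  req#7 t=3ms: DENY
  req#8 t=3ms: DENY
  req#9 t=3ms: DENY
  req#10 t=3ms: DENY
  req#11 t=3ms: DENY
  req#12 t=3ms: DENY
  req#13 t=3ms: DENY
  req#14 t=3ms: DENY

Answer: AAADADDDDDDDDD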